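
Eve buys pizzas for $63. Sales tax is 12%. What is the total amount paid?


Calculate the tax:
12% of $63 = $7.56
Add tax to price:
$63 + $7.56 = $70.56

$70.56


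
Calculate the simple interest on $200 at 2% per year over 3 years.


Use the formula I = P x R x T / 100
P x R x T = 200 x 2 x 3 = 1200
I = 1200 / 100 = $12

$12


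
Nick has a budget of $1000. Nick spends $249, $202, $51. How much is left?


Add up expenses:
$249 + $202 + $51 = $502
Subtract from budget:
$1000 - $502 = $498

$498


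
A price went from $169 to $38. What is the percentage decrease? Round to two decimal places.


Find the absolute change:
|38 - 169| = 131
Divide by original and multiply by 100:
131 / 169 x 100 = 77.5147...% ≈ 77.51%

77.51%


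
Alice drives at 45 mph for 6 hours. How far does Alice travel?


Use the formula: distance = speed x time
Speed = 45 mph, Time = 6 hours
45 x 6 = 270 miles

270 miles


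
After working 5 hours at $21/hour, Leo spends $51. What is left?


Calculate earnings:
5 x $21 = $105
Subtract spending:
$105 - $51 = $54

$54


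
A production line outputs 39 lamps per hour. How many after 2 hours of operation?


Production rate: 39 lamps per hour
Time: 2 hours
Total: 39 x 2 = 78 lamps

78 lamps


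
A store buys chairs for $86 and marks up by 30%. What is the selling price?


Calculate the markup amount:
30% of $86 = $25.80
Add to cost:
$86 + $25.80 = $111.80

$111.80


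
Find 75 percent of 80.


Convert percentage to decimal:
75% = 0.75
Multiply:
80 x 0.75 = 60

60


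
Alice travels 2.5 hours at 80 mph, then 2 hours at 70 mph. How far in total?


Leg 1 distance:
80 x 2.5 = 200 miles
Leg 2 distance:
70 x 2 = 140 miles
Total distance:
200 + 140 = 340 miles

340 miles


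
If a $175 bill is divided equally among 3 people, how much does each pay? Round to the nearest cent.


Total bill: $175
Number of people: 3
Each pays: $175 / 3 = $58.3333... ≈ $58.33

$58.33


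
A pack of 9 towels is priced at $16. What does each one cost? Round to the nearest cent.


Total cost: $16
Number of items: 9
Unit price: $16 / 9 = $1.7777... ≈ $1.78

$1.78


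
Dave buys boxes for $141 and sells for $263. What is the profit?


Selling price = $263
Cost price = $141
Profit = selling price - cost price:
Profit = $263 - $141 = $122

$122


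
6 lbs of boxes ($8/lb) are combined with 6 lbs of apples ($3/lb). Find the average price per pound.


Cost of boxes:
6 x $8 = $48
Cost of apples:
6 x $3 = $18
Total cost: $48 + $18 = $66
Total weight: 12 lbs
Average: $66 / 12 = $5.50/lb

$5.50/lb


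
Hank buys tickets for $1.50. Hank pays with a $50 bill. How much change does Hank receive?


Start with the amount paid:
$50
Subtract the price:
$50 - $1.50 = $48.50

$48.50


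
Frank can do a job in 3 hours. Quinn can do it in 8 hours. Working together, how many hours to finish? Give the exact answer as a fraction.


Frank's rate: 1/3 of the job per hour
Quinn's rate: 1/8 of the job per hour
Combined rate: 1/3 + 1/8 = 11/24 per hour
Time = 1 / (11/24) = 24/11 hours (≈ 2.18 hours)

24/11 hours


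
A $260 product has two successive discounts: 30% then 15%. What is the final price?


First discount:
30% of $260 = $78
Price after first discount:
$260 - $78 = $182
Second discount:
15% of $182 = $27.30
Final price:
$182 - $27.30 = $154.70

$154.70


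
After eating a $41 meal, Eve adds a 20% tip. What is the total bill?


Calculate the tip:
20% of $41 = $8.20
Add tip to meal cost:
$41 + $8.20 = $49.20

$49.20


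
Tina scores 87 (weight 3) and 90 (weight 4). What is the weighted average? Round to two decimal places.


Weighted sum:
3 x 87 + 4 x 90 = 621
Total weight:
3 + 4 = 7
Weighted average:
621 / 7 = 88.7142... ≈ 88.71

88.71


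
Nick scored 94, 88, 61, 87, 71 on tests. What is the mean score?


Add the scores:
94 + 88 + 61 + 87 + 71 = 401
Divide by the number of tests:
401 / 5 = 80.2

80.2


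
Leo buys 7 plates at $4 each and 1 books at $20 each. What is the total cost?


Cost of plates:
7 x $4 = $28
Cost of books:
1 x $20 = $20
Add both:
$28 + $20 = $48

$48


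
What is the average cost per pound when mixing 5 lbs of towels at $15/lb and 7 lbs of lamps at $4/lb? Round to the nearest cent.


Cost of towels:
5 x $15 = $75
Cost of lamps:
7 x $4 = $28
Total cost: $75 + $28 = $103
Total weight: 12 lbs
Average: $103 / 12 = $8.5833... ≈ $8.58/lb

$8.58/lb


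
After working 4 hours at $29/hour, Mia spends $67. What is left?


Calculate earnings:
4 x $29 = $116
Subtract spending:
$116 - $67 = $49

$49


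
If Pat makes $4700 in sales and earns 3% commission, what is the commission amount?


Convert rate to decimal:
3% = 0.03
Multiply by sales:
$4700 x 0.03 = $141

$141


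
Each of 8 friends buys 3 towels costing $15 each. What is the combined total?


Cost per person:
3 x $15 = $45
Group total:
8 x $45 = $360

$360


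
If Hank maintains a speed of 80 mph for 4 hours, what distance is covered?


Use the formula: distance = speed x time
Speed = 80 mph, Time = 4 hours
80 x 4 = 320 miles

320 miles


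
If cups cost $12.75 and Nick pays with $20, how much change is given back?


Start with the amount paid:
$20
Subtract the price:
$20 - $12.75 = $7.25

$7.25


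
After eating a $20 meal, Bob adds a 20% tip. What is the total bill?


Calculate the tip:
20% of $20 = $4
Add tip to meal cost:
$20 + $4 = $24

$24


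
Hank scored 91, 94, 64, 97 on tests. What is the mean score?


Add the scores:
91 + 94 + 64 + 97 = 346
Divide by the number of tests:
346 / 4 = 86.5

86.5


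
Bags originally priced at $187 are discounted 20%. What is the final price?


Calculate the discount amount:
20% of $187 = $37.40
Subtract from original:
$187 - $37.40 = $149.60

$149.60


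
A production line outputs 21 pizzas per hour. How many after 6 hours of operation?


Production rate: 21 pizzas per hour
Time: 6 hours
Total: 21 x 6 = 126 pizzas

126 pizzas


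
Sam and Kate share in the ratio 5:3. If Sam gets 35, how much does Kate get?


Find the multiplier:
35 / 5 = 7
Apply to Kate's share:
3 x 7 = 21

21


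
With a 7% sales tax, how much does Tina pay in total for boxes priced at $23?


Calculate the tax:
7% of $23 = $1.61
Add tax to price:
$23 + $1.61 = $24.61

$24.61


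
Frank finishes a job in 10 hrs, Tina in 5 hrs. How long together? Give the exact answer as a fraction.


Frank's rate: 1/10 of the job per hour
Tina's rate: 1/5 of the job per hour
Combined rate: 1/10 + 1/5 = 3/10 per hour
Time = 1 / (3/10) = 10/3 hours (≈ 3.33 hours)

10/3 hours


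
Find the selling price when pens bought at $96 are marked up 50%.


Calculate the markup amount:
50% of $96 = $48
Add to cost:
$96 + $48 = $144

$144


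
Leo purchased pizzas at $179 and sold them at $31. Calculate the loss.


Selling price = $31
Cost price = $179
Loss = cost price - selling price:
Loss = $179 - $31 = $148

$148


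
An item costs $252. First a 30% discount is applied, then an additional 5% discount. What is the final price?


First discount:
30% of $252 = $75.60
Price after first discount:
$252 - $75.60 = $176.40
Second discount:
5% of $176.40 = $8.82
Final price:
$176.40 - $8.82 = $167.58

$167.58


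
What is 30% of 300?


Convert percentage to decimal:
30% = 0.3
Multiply:
300 x 0.3 = 90

90


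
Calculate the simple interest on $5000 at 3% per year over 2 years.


Use the formula I = P x R x T / 100
P x R x T = 5000 x 3 x 2 = 30000
I = 30000 / 100 = $300

$300


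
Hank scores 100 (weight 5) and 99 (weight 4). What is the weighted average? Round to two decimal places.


Weighted sum:
5 x 100 + 4 x 99 = 896
Total weight:
5 + 4 = 9
Weighted average:
896 / 9 = 99.5555... ≈ 99.56

99.56


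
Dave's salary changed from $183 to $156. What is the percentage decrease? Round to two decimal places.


Find the absolute change:
|156 - 183| = 27
Divide by original and multiply by 100:
27 / 183 x 100 = 14.7540...% ≈ 14.75%

14.75%


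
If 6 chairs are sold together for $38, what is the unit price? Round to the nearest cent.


Total cost: $38
Number of items: 6
Unit price: $38 / 6 = $6.3333... ≈ $6.33

$6.33


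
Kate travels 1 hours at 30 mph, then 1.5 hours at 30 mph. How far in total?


Leg 1 distance:
30 x 1 = 30 miles
Leg 2 distance:
30 x 1.5 = 45 miles
Total distance:
30 + 45 = 75 miles

75 miles


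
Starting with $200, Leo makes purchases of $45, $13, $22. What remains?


Add up expenses:
$45 + $13 + $22 = $80
Subtract from budget:
$200 - $80 = $120

$120


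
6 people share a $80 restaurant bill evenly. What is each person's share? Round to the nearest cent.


Total bill: $80
Number of people: 6
Each pays: $80 / 6 = $13.3333... ≈ $13.33

$13.33


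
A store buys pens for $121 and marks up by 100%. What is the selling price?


Calculate the markup amount:
100% of $121 = $121
Add to cost:
$121 + $121 = $242

$242


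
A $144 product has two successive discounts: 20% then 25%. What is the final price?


First discount:
20% of $144 = $28.80
Price after first discount:
$144 - $28.80 = $115.20
Second discount:
25% of $115.20 = $28.80
Final price:
$115.20 - $28.80 = $86.40

$86.40


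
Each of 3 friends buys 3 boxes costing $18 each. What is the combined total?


Cost per person:
3 x $18 = $54
Group total:
3 x $54 = $162

$162


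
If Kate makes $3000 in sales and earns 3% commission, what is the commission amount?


Convert rate to decimal:
3% = 0.03
Multiply by sales:
$3000 x 0.03 = $90

$90


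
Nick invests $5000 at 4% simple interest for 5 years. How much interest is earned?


Use the formula I = P x R x T / 100
P x R x T = 5000 x 4 x 5 = 100000
I = 100000 / 100 = $1000

$1000


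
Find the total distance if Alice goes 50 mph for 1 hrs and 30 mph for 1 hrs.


Leg 1 distance:
50 x 1 = 50 miles
Leg 2 distance:
30 x 1 = 30 miles
Total distance:
50 + 30 = 80 miles

80 miles


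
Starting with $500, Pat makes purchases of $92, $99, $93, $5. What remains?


Add up expenses:
$92 + $99 + $93 + $5 = $289
Subtract from budget:
$500 - $289 = $211

$211


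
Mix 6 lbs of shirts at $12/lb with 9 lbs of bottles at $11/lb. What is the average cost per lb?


Cost of shirts:
6 x $12 = $72
Cost of bottles:
9 x $11 = $99
Total cost: $72 + $99 = $171
Total weight: 15 lbs
Average: $171 / 15 = $11.40/lb

$11.40/lb


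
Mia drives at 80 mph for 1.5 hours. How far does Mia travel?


Use the formula: distance = speed x time
Speed = 80 mph, Time = 1.5 hours
80 x 1.5 = 120 miles

120 miles


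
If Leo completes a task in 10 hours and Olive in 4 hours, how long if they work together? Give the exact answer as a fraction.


Leo's rate: 1/10 of the job per hour
Olive's rate: 1/4 of the job per hour
Combined rate: 1/10 + 1/4 = 7/20 per hour
Time = 1 / (7/20) = 20/7 hours (≈ 2.86 hours)

20/7 hours


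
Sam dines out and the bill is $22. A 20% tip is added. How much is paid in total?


Calculate the tip:
20% of $22 = $4.40
Add tip to meal cost:
$22 + $4.40 = $26.40

$26.40


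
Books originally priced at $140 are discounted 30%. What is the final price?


Calculate the discount amount:
30% of $140 = $42
Subtract from original:
$140 - $42 = $98

$98


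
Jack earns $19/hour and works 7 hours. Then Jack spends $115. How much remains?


Calculate earnings:
7 x $19 = $133
Subtract spending:
$133 - $115 = $18

$18


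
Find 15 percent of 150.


Convert percentage to decimal:
15% = 0.15
Multiply:
150 x 0.15 = 22.5

22.5


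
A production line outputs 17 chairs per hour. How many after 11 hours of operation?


Production rate: 17 chairs per hour
Time: 11 hours
Total: 17 x 11 = 187 chairs

187 chairs


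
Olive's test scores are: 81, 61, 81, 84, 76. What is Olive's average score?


Add the scores:
81 + 61 + 81 + 84 + 76 = 383
Divide by the number of tests:
383 / 5 = 76.6

76.6


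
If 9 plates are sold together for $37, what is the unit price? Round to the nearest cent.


Total cost: $37
Number of items: 9
Unit price: $37 / 9 = $4.1111... ≈ $4.11

$4.11


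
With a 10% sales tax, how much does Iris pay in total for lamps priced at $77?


Calculate the tax:
10% of $77 = $7.70
Add tax to price:
$77 + $7.70 = $84.70

$84.70


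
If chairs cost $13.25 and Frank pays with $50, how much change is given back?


Start with the amount paid:
$50
Subtract the price:
$50 - $13.25 = $36.75

$36.75


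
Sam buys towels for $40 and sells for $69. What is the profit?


Selling price = $69
Cost price = $40
Profit = selling price - cost price:
Profit = $69 - $40 = $29

$29


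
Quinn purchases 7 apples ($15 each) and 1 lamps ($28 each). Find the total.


Cost of apples:
7 x $15 = $105
Cost of lamps:
1 x $28 = $28
Add both:
$105 + $28 = $133

$133


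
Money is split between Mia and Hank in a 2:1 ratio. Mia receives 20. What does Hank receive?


Find the multiplier:
20 / 2 = 10
Apply to Hank's share:
1 x 10 = 10

10


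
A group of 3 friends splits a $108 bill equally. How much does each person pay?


Total bill: $108
Number of people: 3
Each pays: $108 / 3 = $36

$36


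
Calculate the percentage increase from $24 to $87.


Find the absolute change:
|87 - 24| = 63
Divide by original and multiply by 100:
63 / 24 x 100 = 262.5%

262.5%


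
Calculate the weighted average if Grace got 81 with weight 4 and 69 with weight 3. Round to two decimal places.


Weighted sum:
4 x 81 + 3 x 69 = 531
Total weight:
4 + 3 = 7
Weighted average:
531 / 7 = 75.8571... ≈ 75.86

75.86


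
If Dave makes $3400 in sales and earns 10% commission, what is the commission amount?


Convert rate to decimal:
10% = 0.1
Multiply by sales:
$3400 x 0.1 = $340

$340


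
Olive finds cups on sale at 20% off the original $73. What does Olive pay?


Calculate the discount amount:
20% of $73 = $14.60
Subtract from original:
$73 - $14.60 = $58.40

$58.40


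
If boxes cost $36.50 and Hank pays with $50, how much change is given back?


Start with the amount paid:
$50
Subtract the price:
$50 - $36.50 = $13.50

$13.50


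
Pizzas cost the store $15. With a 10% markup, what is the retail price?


Calculate the markup amount:
10% of $15 = $1.50
Add to cost:
$15 + $1.50 = $16.50

$16.50


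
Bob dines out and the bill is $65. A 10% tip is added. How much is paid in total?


Calculate the tip:
10% of $65 = $6.50
Add tip to meal cost:
$65 + $6.50 = $71.50

$71.50


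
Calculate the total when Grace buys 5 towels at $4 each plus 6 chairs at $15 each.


Cost of towels:
5 x $4 = $20
Cost of chairs:
6 x $15 = $90
Add both:
$20 + $90 = $110

$110


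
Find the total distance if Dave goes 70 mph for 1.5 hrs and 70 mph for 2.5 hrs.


Leg 1 distance:
70 x 1.5 = 105 miles
Leg 2 distance:
70 x 2.5 = 175 miles
Total distance:
105 + 175 = 280 miles

280 miles


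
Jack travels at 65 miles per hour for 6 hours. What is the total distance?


Use the formula: distance = speed x time
Speed = 65 mph, Time = 6 hours
65 x 6 = 390 miles

390 miles


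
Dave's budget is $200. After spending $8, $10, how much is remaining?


Add up expenses:
$8 + $10 = $18
Subtract from budget:
$200 - $18 = $182

$182


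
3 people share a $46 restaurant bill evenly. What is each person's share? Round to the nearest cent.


Total bill: $46
Number of people: 3
Each pays: $46 / 3 = $15.3333... ≈ $15.33

$15.33


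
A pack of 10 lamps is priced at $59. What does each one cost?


Total cost: $59
Number of items: 10
Unit price: $59 / 10 = $5.90

$5.90


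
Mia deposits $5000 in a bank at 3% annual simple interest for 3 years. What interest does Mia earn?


Use the formula I = P x R x T / 100
P x R x T = 5000 x 3 x 3 = 45000
I = 45000 / 100 = $450

$450


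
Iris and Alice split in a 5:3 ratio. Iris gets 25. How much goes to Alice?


Find the multiplier:
25 / 5 = 5
Apply to Alice's share:
3 x 5 = 15

15


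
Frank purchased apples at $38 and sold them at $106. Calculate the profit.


Selling price = $106
Cost price = $38
Profit = selling price - cost price:
Profit = $106 - $38 = $68

$68


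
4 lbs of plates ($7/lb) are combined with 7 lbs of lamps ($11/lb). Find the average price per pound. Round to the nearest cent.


Cost of plates:
4 x $7 = $28
Cost of lamps:
7 x $11 = $77
Total cost: $28 + $77 = $105
Total weight: 11 lbs
Average: $105 / 11 = $9.5454... ≈ $9.55/lb

$9.55/lb


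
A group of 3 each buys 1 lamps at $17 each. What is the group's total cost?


Cost per person:
1 x $17 = $17
Group total:
3 x $17 = $51

$51


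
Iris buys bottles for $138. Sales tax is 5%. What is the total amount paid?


Calculate the tax:
5% of $138 = $6.90
Add tax to price:
$138 + $6.90 = $144.90

$144.90


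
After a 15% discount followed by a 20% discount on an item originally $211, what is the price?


First discount:
15% of $211 = $31.65
Price after first discount:
$211 - $31.65 = $179.35
Second discount:
20% of $179.35 = $35.87
Final price:
$179.35 - $35.87 = $143.48

$143.48


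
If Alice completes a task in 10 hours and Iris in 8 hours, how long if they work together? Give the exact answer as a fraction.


Alice's rate: 1/10 of the job per hour
Iris's rate: 1/8 of the job per hour
Combined rate: 1/10 + 1/8 = 9/40 per hour
Time = 1 / (9/40) = 40/9 hours (≈ 4.44 hours)

40/9 hours


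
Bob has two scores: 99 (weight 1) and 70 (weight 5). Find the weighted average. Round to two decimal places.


Weighted sum:
1 x 99 + 5 x 70 = 449
Total weight:
1 + 5 = 6
Weighted average:
449 / 6 = 74.8333... ≈ 74.83

74.83


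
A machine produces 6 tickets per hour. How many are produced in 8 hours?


Production rate: 6 tickets per hour
Time: 8 hours
Total: 6 x 8 = 48 tickets

48 tickets


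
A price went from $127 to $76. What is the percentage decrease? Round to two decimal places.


Find the absolute change:
|76 - 127| = 51
Divide by original and multiply by 100:
51 / 127 x 100 = 40.1574...% ≈ 40.16%

40.16%


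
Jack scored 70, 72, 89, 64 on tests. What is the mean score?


Add the scores:
70 + 72 + 89 + 64 = 295
Divide by the number of tests:
295 / 4 = 73.75

73.75


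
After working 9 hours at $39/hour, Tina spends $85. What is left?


Calculate earnings:
9 x $39 = $351
Subtract spending:
$351 - $85 = $266

$266


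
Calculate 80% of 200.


Convert percentage to decimal:
80% = 0.8
Multiply:
200 x 0.8 = 160

160


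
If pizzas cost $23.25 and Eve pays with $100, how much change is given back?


Start with the amount paid:
$100
Subtract the price:
$100 - $23.25 = $76.75

$76.75


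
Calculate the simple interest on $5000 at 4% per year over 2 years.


Use the formula I = P x R x T / 100
P x R x T = 5000 x 4 x 2 = 40000
I = 40000 / 100 = $400

$400


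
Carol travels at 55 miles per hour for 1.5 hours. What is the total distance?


Use the formula: distance = speed x time
Speed = 55 mph, Time = 1.5 hours
55 x 1.5 = 82.5 miles

82.5 miles


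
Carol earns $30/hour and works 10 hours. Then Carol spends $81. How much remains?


Calculate earnings:
10 x $30 = $300
Subtract spending:
$300 - $81 = $219

$219


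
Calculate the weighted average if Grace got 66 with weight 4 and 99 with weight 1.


Weighted sum:
4 x 66 + 1 x 99 = 363
Total weight:
4 + 1 = 5
Weighted average:
363 / 5 = 72.6

72.6


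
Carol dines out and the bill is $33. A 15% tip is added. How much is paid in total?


Calculate the tip:
15% of $33 = $4.95
Add tip to meal cost:
$33 + $4.95 = $37.95

$37.95


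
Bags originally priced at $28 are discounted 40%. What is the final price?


Calculate the discount amount:
40% of $28 = $11.20
Subtract from original:
$28 - $11.20 = $16.80

$16.80


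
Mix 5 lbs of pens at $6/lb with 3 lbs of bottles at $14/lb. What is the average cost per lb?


Cost of pens:
5 x $6 = $30
Cost of bottles:
3 x $14 = $42
Total cost: $30 + $42 = $72
Total weight: 8 lbs
Average: $72 / 8 = $9/lb

$9/lb


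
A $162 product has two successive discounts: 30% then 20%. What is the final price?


First discount:
30% of $162 = $48.60
Price after first discount:
$162 - $48.60 = $113.40
Second discount:
20% of $113.40 = $22.68
Final price:
$113.40 - $22.68 = $90.72

$90.72


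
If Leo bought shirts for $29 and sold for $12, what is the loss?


Selling price = $12
Cost price = $29
Loss = cost price - selling price:
Loss = $29 - $12 = $17

$17


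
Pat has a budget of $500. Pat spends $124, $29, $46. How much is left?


Add up expenses:
$124 + $29 + $46 = $199
Subtract from budget:
$500 - $199 = $301

$301


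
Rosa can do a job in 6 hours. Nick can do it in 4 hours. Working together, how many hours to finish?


Rosa's rate: 1/6 of the job per hour
Nick's rate: 1/4 of the job per hour
Combined rate: 1/6 + 1/4 = 5/12 per hour
Time = 1 / (5/12) = 12/5 = 2.4 hours

2.4 hours


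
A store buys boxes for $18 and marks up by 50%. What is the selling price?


Calculate the markup amount:
50% of $18 = $9
Add to cost:
$18 + $9 = $27

$27


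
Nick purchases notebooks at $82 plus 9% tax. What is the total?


Calculate the tax:
9% of $82 = $7.38
Add tax to price:
$82 + $7.38 = $89.38

$89.38


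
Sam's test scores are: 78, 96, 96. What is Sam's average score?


Add the scores:
78 + 96 + 96 = 270
Divide by the number of tests:
270 / 3 = 90

90


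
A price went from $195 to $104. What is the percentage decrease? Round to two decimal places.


Find the absolute change:
|104 - 195| = 91
Divide by original and multiply by 100:
91 / 195 x 100 = 46.6666...% ≈ 46.67%

46.67%


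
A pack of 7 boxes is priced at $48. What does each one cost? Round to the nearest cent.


Total cost: $48
Number of items: 7
Unit price: $48 / 7 = $6.8571... ≈ $6.86

$6.86


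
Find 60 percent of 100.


Convert percentage to decimal:
60% = 0.6
Multiply:
100 x 0.6 = 60

60


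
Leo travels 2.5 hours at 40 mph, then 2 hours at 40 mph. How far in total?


Leg 1 distance:
40 x 2.5 = 100 miles
Leg 2 distance:
40 x 2 = 80 miles
Total distance:
100 + 80 = 180 miles

180 miles


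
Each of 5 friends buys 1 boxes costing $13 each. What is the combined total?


Cost per person:
1 x $13 = $13
Group total:
5 x $13 = $65

$65


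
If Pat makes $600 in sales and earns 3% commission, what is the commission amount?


Convert rate to decimal:
3% = 0.03
Multiply by sales:
$600 x 0.03 = $18

$18


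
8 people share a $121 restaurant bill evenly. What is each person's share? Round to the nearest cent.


Total bill: $121
Number of people: 8
Each pays: $121 / 8 = $15.125 ≈ $15.13

$15.13


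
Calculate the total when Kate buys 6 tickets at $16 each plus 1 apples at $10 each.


Cost of tickets:
6 x $16 = $96
Cost of apples:
1 x $10 = $10
Add both:
$96 + $10 = $106

$106


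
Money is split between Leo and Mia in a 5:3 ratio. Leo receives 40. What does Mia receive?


Find the multiplier:
40 / 5 = 8
Apply to Mia's share:
3 x 8 = 24

24


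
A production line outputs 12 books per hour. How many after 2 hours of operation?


Production rate: 12 books per hour
Time: 2 hours
Total: 12 x 2 = 24 books

24 books


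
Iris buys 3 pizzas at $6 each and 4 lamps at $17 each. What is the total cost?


Cost of pizzas:
3 x $6 = $18
Cost of lamps:
4 x $17 = $68
Add both:
$18 + $68 = $86

$86


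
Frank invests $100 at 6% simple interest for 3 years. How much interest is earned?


Use the formula I = P x R x T / 100
P x R x T = 100 x 6 x 3 = 1800
I = 1800 / 100 = $18

$18


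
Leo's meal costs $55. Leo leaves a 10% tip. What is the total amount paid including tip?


Calculate the tip:
10% of $55 = $5.50
Add tip to meal cost:
$55 + $5.50 = $60.50

$60.50


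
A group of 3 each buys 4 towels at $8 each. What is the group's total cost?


Cost per person:
4 x $8 = $32
Group total:
3 x $32 = $96

$96


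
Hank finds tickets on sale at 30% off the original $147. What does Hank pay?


Calculate the discount amount:
30% of $147 = $44.10
Subtract from original:
$147 - $44.10 = $102.90

$102.90


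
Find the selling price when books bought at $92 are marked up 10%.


Calculate the markup amount:
10% of $92 = $9.20
Add to cost:
$92 + $9.20 = $101.20

$101.20


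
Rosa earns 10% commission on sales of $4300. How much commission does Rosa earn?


Convert rate to decimal:
10% = 0.1
Multiply by sales:
$4300 x 0.1 = $430

$430


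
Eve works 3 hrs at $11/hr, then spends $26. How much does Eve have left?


Calculate earnings:
3 x $11 = $33
Subtract spending:
$33 - $26 = $7

$7


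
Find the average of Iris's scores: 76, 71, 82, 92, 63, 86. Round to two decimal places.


Add the scores:
76 + 71 + 82 + 92 + 63 + 86 = 470
Divide by the number of tests:
470 / 6 = 78.3333... ≈ 78.33

78.33


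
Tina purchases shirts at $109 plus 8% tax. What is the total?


Calculate the tax:
8% of $109 = $8.72
Add tax to price:
$109 + $8.72 = $117.72

$117.72


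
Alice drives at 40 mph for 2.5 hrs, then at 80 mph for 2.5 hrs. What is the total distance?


Leg 1 distance:
40 x 2.5 = 100 miles
Leg 2 distance:
80 x 2.5 = 200 miles
Total distance:
100 + 200 = 300 miles

300 miles


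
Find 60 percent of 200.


Convert percentage to decimal:
60% = 0.6
Multiply:
200 x 0.6 = 120

120


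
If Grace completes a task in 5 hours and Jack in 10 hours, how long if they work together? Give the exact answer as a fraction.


Grace's rate: 1/5 of the job per hour
Jack's rate: 1/10 of the job per hour
Combined rate: 1/5 + 1/10 = 3/10 per hour
Time = 1 / (3/10) = 10/3 hours (≈ 3.33 hours)

10/3 hours


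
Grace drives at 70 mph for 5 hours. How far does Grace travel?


Use the formula: distance = speed x time
Speed = 70 mph, Time = 5 hours
70 x 5 = 350 miles

350 miles


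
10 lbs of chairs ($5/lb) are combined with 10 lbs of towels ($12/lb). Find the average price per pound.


Cost of chairs:
10 x $5 = $50
Cost of towels:
10 x $12 = $120
Total cost: $50 + $120 = $170
Total weight: 20 lbs
Average: $170 / 20 = $8.50/lb

$8.50/lb


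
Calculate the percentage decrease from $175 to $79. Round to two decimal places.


Find the absolute change:
|79 - 175| = 96
Divide by original and multiply by 100:
96 / 175 x 100 = 54.8571...% ≈ 54.86%

54.86%


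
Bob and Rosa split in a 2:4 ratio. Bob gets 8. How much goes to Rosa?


Find the multiplier:
8 / 2 = 4
Apply to Rosa's share:
4 x 4 = 16

16


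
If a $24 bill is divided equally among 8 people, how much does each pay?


Total bill: $24
Number of people: 8
Each pays: $24 / 8 = $3

$3


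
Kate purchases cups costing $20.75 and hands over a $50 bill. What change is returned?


Start with the amount paid:
$50
Subtract the price:
$50 - $20.75 = $29.25

$29.25


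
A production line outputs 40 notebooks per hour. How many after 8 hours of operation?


Production rate: 40 notebooks per hour
Time: 8 hours
Total: 40 x 8 = 320 notebooks

320 notebooks


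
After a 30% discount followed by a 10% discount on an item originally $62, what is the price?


First discount:
30% of $62 = $18.60
Price after first discount:
$62 - $18.60 = $43.40
Second discount:
10% of $43.40 = $4.34
Final price:
$43.40 - $4.34 = $39.06

$39.06


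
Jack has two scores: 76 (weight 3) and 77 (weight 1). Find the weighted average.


Weighted sum:
3 x 76 + 1 x 77 = 305
Total weight:
3 + 1 = 4
Weighted average:
305 / 4 = 76.25

76.25


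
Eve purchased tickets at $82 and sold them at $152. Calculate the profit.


Selling price = $152
Cost price = $82
Profit = selling price - cost price:
Profit = $152 - $82 = $70

$70


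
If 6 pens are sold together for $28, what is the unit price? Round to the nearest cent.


Total cost: $28
Number of items: 6
Unit price: $28 / 6 = $4.6666... ≈ $4.67

$4.67


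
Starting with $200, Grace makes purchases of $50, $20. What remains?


Add up expenses:
$50 + $20 = $70
Subtract from budget:
$200 - $70 = $130

$130


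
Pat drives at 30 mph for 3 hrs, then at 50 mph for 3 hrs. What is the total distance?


Leg 1 distance:
30 x 3 = 90 miles
Leg 2 distance:
50 x 3 = 150 miles
Total distance:
90 + 150 = 240 miles

240 miles


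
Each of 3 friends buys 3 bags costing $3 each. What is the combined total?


Cost per person:
3 x $3 = $9
Group total:
3 x $9 = $27

$27


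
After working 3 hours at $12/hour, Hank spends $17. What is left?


Calculate earnings:
3 x $12 = $36
Subtract spending:
$36 - $17 = $19

$19


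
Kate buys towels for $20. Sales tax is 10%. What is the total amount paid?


Calculate the tax:
10% of $20 = $2
Add tax to price:
$20 + $2 = $22

$22


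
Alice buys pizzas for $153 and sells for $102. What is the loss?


Selling price = $102
Cost price = $153
Loss = cost price - selling price:
Loss = $153 - $102 = $51

$51


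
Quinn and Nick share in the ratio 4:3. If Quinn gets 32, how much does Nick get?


Find the multiplier:
32 / 4 = 8
Apply to Nick's share:
3 x 8 = 24

24


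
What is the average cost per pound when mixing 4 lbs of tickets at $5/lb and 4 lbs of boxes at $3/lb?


Cost of tickets:
4 x $5 = $20
Cost of boxes:
4 x $3 = $12
Total cost: $20 + $12 = $32
Total weight: 8 lbs
Average: $32 / 8 = $4/lb

$4/lb


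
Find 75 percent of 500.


Convert percentage to decimal:
75% = 0.75
Multiply:
500 x 0.75 = 375

375


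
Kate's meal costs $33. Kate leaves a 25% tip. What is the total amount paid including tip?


Calculate the tip:
25% of $33 = $8.25
Add tip to meal cost:
$33 + $8.25 = $41.25

$41.25


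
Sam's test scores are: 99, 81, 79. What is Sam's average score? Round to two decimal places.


Add the scores:
99 + 81 + 79 = 259
Divide by the number of tests:
259 / 3 = 86.3333... ≈ 86.33

86.33


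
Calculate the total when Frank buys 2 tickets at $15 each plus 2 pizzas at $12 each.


Cost of tickets:
2 x $15 = $30
Cost of pizzas:
2 x $12 = $24
Add both:
$30 + $24 = $54

$54


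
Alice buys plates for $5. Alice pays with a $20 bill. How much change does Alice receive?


Start with the amount paid:
$20
Subtract the price:
$20 - $5 = $15

$15


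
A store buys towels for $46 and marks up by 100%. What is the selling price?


Calculate the markup amount:
100% of $46 = $46
Add to cost:
$46 + $46 = $92

$92


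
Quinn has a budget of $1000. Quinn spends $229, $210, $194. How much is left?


Add up expenses:
$229 + $210 + $194 = $633
Subtract from budget:
$1000 - $633 = $367

$367


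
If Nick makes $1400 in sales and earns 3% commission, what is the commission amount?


Convert rate to decimal:
3% = 0.03
Multiply by sales:
$1400 x 0.03 = $42

$42


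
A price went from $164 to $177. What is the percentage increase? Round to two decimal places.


Find the absolute change:
|177 - 164| = 13
Divide by original and multiply by 100:
13 / 164 x 100 = 7.9268...% ≈ 7.93%

7.93%


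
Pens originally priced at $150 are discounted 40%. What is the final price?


Calculate the discount amount:
40% of $150 = $60
Subtract from original:
$150 - $60 = $90

$90


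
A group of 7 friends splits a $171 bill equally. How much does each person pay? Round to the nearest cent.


Total bill: $171
Number of people: 7
Each pays: $171 / 7 = $24.4285... ≈ $24.43

$24.43


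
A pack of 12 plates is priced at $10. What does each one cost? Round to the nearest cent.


Total cost: $10
Number of items: 12
Unit price: $10 / 12 = $0.8333... ≈ $0.83

$0.83


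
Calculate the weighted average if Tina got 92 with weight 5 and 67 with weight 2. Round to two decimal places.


Weighted sum:
5 x 92 + 2 x 67 = 594
Total weight:
5 + 2 = 7
Weighted average:
594 / 7 = 84.8571... ≈ 84.86

84.86


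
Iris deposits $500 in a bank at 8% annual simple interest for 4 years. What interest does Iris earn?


Use the formula I = P x R x T / 100
P x R x T = 500 x 8 x 4 = 16000
I = 16000 / 100 = $160

$160


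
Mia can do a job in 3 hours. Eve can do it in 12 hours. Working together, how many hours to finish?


Mia's rate: 1/3 of the job per hour
Eve's rate: 1/12 of the job per hour
Combined rate: 1/3 + 1/12 = 5/12 per hour
Time = 1 / (5/12) = 12/5 = 2.4 hours

2.4 hours


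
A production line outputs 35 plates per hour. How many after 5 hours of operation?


Production rate: 35 plates per hour
Time: 5 hours
Total: 35 x 5 = 175 plates

175 plates


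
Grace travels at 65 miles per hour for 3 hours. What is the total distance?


Use the formula: distance = speed x time
Speed = 65 mph, Time = 3 hours
65 x 3 = 195 miles

195 miles


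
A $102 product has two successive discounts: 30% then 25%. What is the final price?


First discount:
30% of $102 = $30.60
Price after first discount:
$102 - $30.60 = $71.40
Second discount:
25% of $71.40 = $17.85
Final price:
$71.40 - $17.85 = $53.55

$53.55


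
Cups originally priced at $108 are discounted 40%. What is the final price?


Calculate the discount amount:
40% of $108 = $43.20
Subtract from original:
$108 - $43.20 = $64.80

$64.80


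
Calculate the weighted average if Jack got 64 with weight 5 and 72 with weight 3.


Weighted sum:
5 x 64 + 3 x 72 = 536
Total weight:
5 + 3 = 8
Weighted average:
536 / 8 = 67

67


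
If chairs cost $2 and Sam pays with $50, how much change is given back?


Start with the amount paid:
$50
Subtract the price:
$50 - $2 = $48

$48


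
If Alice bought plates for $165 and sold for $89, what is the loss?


Selling price = $89
Cost price = $165
Loss = cost price - selling price:
Loss = $165 - $89 = $76

$76


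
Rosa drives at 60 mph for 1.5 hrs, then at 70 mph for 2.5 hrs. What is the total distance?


Leg 1 distance:
60 x 1.5 = 90 miles
Leg 2 distance:
70 x 2.5 = 175 miles
Total distance:
90 + 175 = 265 miles

265 miles


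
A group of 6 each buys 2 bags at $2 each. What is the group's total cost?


Cost per person:
2 x $2 = $4
Group total:
6 x $4 = $24

$24


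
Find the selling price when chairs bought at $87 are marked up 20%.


Calculate the markup amount:
20% of $87 = $17.40
Add to cost:
$87 + $17.40 = $104.40

$104.40


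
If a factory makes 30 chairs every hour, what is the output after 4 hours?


Production rate: 30 chairs per hour
Time: 4 hours
Total: 30 x 4 = 120 chairs

120 chairs


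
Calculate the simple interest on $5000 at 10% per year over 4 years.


Use the formula I = P x R x T / 100
P x R x T = 5000 x 10 x 4 = 200000
I = 200000 / 100 = $2000

$2000


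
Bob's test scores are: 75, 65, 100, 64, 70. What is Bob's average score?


Add the scores:
75 + 65 + 100 + 64 + 70 = 374
Divide by the number of tests:
374 / 5 = 74.8

74.8


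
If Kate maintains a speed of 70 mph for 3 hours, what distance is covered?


Use the formula: distance = speed x time
Speed = 70 mph, Time = 3 hours
70 x 3 = 210 miles

210 miles


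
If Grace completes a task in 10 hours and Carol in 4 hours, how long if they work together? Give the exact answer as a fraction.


Grace's rate: 1/10 of the job per hour
Carol's rate: 1/4 of the job per hour
Combined rate: 1/10 + 1/4 = 7/20 per hour
Time = 1 / (7/20) = 20/7 hours (≈ 2.86 hours)

20/7 hours


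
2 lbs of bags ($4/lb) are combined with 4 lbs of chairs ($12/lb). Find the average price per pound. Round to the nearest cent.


Cost of bags:
2 x $4 = $8
Cost of chairs:
4 x $12 = $48
Total cost: $8 + $48 = $56
Total weight: 6 lbs
Average: $56 / 6 = $9.3333... ≈ $9.33/lb

$9.33/lb


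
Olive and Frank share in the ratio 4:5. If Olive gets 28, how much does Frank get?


Find the multiplier:
28 / 4 = 7
Apply to Frank's share:
5 x 7 = 35

35


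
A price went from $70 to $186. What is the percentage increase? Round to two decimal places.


Find the absolute change:
|186 - 70| = 116
Divide by original and multiply by 100:
116 / 70 x 100 = 165.7142...% ≈ 165.71%

165.71%


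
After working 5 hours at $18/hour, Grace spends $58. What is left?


Calculate earnings:
5 x $18 = $90
Subtract spending:
$90 - $58 = $32

$32


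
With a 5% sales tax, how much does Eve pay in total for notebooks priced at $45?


Calculate the tax:
5% of $45 = $2.25
Add tax to price:
$45 + $2.25 = $47.25

$47.25


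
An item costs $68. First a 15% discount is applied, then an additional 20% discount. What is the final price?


First discount:
15% of $68 = $10.20
Price after first discount:
$68 - $10.20 = $57.80
Second discount:
20% of $57.80 = $11.56
Final price:
$57.80 - $11.56 = $46.24

$46.24


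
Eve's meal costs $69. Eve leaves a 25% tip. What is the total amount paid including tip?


Calculate the tip:
25% of $69 = $17.25
Add tip to meal cost:
$69 + $17.25 = $86.25

$86.25


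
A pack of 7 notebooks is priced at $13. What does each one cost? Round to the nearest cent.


Total cost: $13
Number of items: 7
Unit price: $13 / 7 = $1.8571... ≈ $1.86

$1.86


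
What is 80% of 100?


Convert percentage to decimal:
80% = 0.8
Multiply:
100 x 0.8 = 80

80


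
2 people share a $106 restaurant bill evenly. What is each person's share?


Total bill: $106
Number of people: 2
Each pays: $106 / 2 = $53

$53


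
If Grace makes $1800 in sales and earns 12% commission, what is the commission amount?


Convert rate to decimal:
12% = 0.12
Multiply by sales:
$1800 x 0.12 = $216

$216


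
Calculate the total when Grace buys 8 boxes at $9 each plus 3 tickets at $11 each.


Cost of boxes:
8 x $9 = $72
Cost of tickets:
3 x $11 = $33
Add both:
$72 + $33 = $105

$105


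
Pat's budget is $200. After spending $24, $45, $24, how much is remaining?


Add up expenses:
$24 + $45 + $24 = $93
Subtract from budget:
$200 - $93 = $107

$107


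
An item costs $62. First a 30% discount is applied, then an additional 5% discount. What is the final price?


First discount:
30% of $62 = $18.60
Price after first discount:
$62 - $18.60 = $43.40
Second discount:
5% of $43.40 = $2.17
Final price:
$43.40 - $2.17 = $41.23

$41.23


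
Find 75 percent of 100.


Convert percentage to decimal:
75% = 0.75
Multiply:
100 x 0.75 = 75

75


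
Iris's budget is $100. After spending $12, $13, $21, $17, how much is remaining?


Add up expenses:
$12 + $13 + $21 + $17 = $63
Subtract from budget:
$100 - $63 = $37

$37


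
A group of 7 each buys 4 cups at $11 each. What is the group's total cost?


Cost per person:
4 x $11 = $44
Group total:
7 x $44 = $308

$308


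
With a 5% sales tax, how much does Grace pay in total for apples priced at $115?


Calculate the tax:
5% of $115 = $5.75
Add tax to price:
$115 + $5.75 = $120.75

$120.75


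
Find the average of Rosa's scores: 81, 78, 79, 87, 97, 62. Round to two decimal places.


Add the scores:
81 + 78 + 79 + 87 + 97 + 62 = 484
Divide by the number of tests:
484 / 6 = 80.6666... ≈ 80.67

80.67


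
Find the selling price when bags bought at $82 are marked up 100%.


Calculate the markup amount:
100% of $82 = $82
Add to cost:
$82 + $82 = $164

$164


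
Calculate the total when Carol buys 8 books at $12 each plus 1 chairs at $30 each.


Cost of books:
8 x $12 = $96
Cost of chairs:
1 x $30 = $30
Add both:
$96 + $30 = $126

$126


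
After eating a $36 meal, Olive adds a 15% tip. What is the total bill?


Calculate the tip:
15% of $36 = $5.40
Add tip to meal cost:
$36 + $5.40 = $41.40

$41.40


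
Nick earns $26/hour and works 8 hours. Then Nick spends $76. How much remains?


Calculate earnings:
8 x $26 = $208
Subtract spending:
$208 - $76 = $132

$132
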